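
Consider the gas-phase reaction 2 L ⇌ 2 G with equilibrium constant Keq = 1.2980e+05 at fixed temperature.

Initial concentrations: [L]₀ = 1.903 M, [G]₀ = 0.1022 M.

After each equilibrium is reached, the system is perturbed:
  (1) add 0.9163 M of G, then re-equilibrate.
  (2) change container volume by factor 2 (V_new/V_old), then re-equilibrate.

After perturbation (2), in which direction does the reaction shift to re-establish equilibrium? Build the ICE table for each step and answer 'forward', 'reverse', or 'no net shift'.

Direction: no net shift

Q₀ = 0.002884 vs Keq = 1.2980e+05 ⇒ Q<K, forward
Step 1:
                  L         G
  I           1.903    0.1022
  C          -1.897     1.897
  E         0.00555         2
  solve Keq expr → x = 0.9487; check Q = 1.2980e+05
Then add 0.9163 M of G.
Step 2:
                  L         G
  I         0.00555     2.916
  C        0.002536 -0.002536
  E        0.008087     2.913
  solve Keq expr → x = -0.001268; check Q = 1.2980e+05
Then change container volume by factor 2 (V_new/V_old).
Step 3:
                  L         G
  I        0.004043     1.457
  C               0         0
  E        0.004043     1.457
  solve Keq expr → x = 0; check Q = 1.2980e+05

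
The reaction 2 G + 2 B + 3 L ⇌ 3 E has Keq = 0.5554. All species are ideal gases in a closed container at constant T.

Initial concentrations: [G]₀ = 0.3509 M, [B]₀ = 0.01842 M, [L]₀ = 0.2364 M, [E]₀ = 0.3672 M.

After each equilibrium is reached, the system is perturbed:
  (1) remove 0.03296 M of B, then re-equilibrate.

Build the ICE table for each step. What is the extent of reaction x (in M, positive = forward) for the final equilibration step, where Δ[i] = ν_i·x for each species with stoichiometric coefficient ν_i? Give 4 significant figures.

x = -0.002429 M

Q₀ = 8.9706e+04 vs Keq = 0.5554 ⇒ Q>K, reverse
Step 1:
                  G         B         L         E
  Initial    0.3509   0.01842    0.2364    0.3672
  Change      0.182     0.182     0.273    -0.273
  Equil      0.5329    0.2004    0.5094   0.09424
  solve Keq expr → x = -0.09099; check Q = 0.5554
Then remove 0.03296 M of B.
Step 2:
                  G         B         L         E
  Initial    0.5329    0.1674    0.5094   0.09424
  Change   0.004858  0.004858  0.007287 -0.007287
  Equil      0.5377    0.1723    0.5166   0.08695
  solve Keq expr → x = -0.002429; check Q = 0.5554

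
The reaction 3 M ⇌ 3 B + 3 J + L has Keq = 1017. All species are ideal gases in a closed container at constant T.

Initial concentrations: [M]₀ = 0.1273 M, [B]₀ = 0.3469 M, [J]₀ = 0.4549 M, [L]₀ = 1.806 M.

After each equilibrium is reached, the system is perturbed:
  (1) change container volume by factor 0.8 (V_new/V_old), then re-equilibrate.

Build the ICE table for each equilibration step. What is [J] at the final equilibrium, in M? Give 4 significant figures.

Q₀ = 3.44 vs Keq = 1017 ⇒ Q<K, forward
Step 1:
                  M         B         J         L
  I          0.1273    0.3469    0.4549     1.806
  C        -0.09741   0.09741   0.09741   0.03247
  E         0.02989    0.4443    0.5523     1.838
  solve Keq expr → x = 0.03247; check Q = 1017
Then change container volume by factor 0.8 (V_new/V_old).
Step 2:
                  M         B         J         L
  I         0.03737    0.5554    0.6904     2.298
  C         0.01112  -0.01112  -0.01112 -0.003707
  E         0.04849    0.5443    0.6793     2.294
  solve Keq expr → x = -0.003707; check Q = 1017

[J]_eq = 0.6793 M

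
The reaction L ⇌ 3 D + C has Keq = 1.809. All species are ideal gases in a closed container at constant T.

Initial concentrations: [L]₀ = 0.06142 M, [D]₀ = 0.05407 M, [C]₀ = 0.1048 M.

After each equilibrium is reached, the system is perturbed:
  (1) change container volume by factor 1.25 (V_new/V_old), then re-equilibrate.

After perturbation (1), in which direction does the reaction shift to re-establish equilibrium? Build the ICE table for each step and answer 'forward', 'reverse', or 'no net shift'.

Direction: forward

Q₀ = 2.6972e-04 vs Keq = 1.809 ⇒ Q<K, forward
Step 1:
                    L           D           C
  Initial     0.06142     0.05407      0.1048
  Change     -0.06024      0.1807     0.06024
  Equil      0.001181      0.2348       0.165
  solve Keq expr → x = 0.06024; check Q = 1.809
Then change container volume by factor 1.25 (V_new/V_old).
Step 2:
                    L           D           C
  Initial  9.4464e-04      0.1878       0.132
  Change  -4.4883e-04    0.001346  4.4883e-04
  Equil    4.9581e-04      0.1892      0.1325
  solve Keq expr → x = 4.4883e-04; check Q = 1.809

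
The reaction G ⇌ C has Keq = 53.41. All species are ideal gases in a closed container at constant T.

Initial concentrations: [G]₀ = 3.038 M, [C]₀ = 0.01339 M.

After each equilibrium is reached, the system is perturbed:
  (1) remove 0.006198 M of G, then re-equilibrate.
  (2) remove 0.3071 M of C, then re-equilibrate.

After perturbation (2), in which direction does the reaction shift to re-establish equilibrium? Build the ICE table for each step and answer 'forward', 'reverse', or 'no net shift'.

Q₀ = 0.004408 vs Keq = 53.41 ⇒ Q<K, forward
Step 1:
                    G           C
  Initial       3.038     0.01339
  Change       -2.982       2.982
  Equil       0.05608       2.995
  solve Keq expr → x = 2.982; check Q = 53.41
Then remove 0.006198 M of G.
Step 2:
                    G           C
  Initial     0.04988       2.995
  Change     0.006084   -0.006084
  Equil       0.05597       2.989
  solve Keq expr → x = -0.006084; check Q = 53.41
Then remove 0.3071 M of C.
Step 3:
                    G           C
  Initial     0.05597       2.682
  Change    -0.005644    0.005644
  Equil       0.05032       2.688
  solve Keq expr → x = 0.005644; check Q = 53.41

Direction: forward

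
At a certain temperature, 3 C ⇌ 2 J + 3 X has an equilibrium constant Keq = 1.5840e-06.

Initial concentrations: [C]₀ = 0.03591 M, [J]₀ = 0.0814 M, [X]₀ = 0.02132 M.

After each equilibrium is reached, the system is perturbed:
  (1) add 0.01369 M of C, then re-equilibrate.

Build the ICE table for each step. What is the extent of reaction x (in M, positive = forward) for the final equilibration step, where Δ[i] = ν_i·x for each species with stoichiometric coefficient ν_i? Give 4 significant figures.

Q₀ = 0.001387 vs Keq = 1.5840e-06 ⇒ Q>K, reverse
Step 1:
                    C           J           X
  init        0.03591      0.0814     0.02132
  Δ           0.01763    -0.01176    -0.01763
  eq          0.05354     0.06964    0.003687
  solve Keq expr → x = -0.005878; check Q = 1.5840e-06
Then add 0.01369 M of C.
Step 2:
                    C           J           X
  init        0.06723     0.06964    0.003687
  Δ       -8.5874e-04  5.7249e-04  8.5874e-04
  eq          0.06637     0.07022    0.004546
  solve Keq expr → x = 2.8625e-04; check Q = 1.5840e-06

x = 2.8625e-04 M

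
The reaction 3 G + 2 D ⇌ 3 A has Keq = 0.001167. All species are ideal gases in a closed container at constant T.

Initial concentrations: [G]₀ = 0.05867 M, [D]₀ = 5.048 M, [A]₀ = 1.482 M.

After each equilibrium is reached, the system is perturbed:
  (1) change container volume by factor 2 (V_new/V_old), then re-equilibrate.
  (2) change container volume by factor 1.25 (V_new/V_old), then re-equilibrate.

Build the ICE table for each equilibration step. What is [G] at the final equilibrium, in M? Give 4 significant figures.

Q₀ = 632.5 vs Keq = 0.001167 ⇒ Q>K, reverse
Step 1:
                   G          D          A
  Initial    0.05867      5.048      1.482
  Change       1.092      0.728     -1.092
  Equil        1.151      5.776       0.39
  solve Keq expr → x = -0.364; check Q = 0.001167
Then change container volume by factor 2 (V_new/V_old).
Step 2:
                   G          D          A
  Initial     0.5753      2.888      0.195
  Change     0.05846    0.03897   -0.05846
  Equil       0.6338      2.927     0.1365
  solve Keq expr → x = -0.01949; check Q = 0.001167
Then change container volume by factor 1.25 (V_new/V_old).
Step 3:
                   G          D          A
  Initial      0.507      2.342     0.1092
  Change     0.01254   0.008361   -0.01254
  Equil       0.5196       2.35    0.09669
  solve Keq expr → x = -0.00418; check Q = 0.001167

[G]_eq = 0.5196 M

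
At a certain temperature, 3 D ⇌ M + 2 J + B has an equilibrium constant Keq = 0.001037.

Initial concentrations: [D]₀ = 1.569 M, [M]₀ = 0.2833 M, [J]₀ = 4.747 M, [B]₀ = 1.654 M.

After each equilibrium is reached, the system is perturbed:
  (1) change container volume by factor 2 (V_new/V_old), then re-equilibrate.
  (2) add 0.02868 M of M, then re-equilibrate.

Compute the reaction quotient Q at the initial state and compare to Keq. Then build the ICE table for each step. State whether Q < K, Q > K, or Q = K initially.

Q₀ = 2.734; Q > K (proceeds reverse)

Q₀ = 2.734 vs Keq = 0.001037 ⇒ Q>K, reverse
Step 1:
                    D           M           J           B
  I             1.569      0.2833       4.747       1.654
  C            0.8481     -0.2827     -0.5654     -0.2827
  E             2.417  6.1069e-04       4.182       1.371
  solve Keq expr → x = -0.2827; check Q = 0.001037
Then change container volume by factor 2 (V_new/V_old).
Step 2:
                    D           M           J           B
  I             1.209  3.0534e-04       2.091      0.6857
  C       -9.1003e-04  3.0334e-04  6.0669e-04  3.0334e-04
  E             1.208  6.0869e-04       2.091       0.686
  solve Keq expr → x = 3.0334e-04; check Q = 0.001037
Then add 0.02868 M of M.
Step 3:
                    D           M           J           B
  I             1.208     0.02929       2.091       0.686
  C           0.08539    -0.02846    -0.05693    -0.02846
  E             1.293  8.2374e-04       2.034      0.6575
  solve Keq expr → x = -0.02846; check Q = 0.001037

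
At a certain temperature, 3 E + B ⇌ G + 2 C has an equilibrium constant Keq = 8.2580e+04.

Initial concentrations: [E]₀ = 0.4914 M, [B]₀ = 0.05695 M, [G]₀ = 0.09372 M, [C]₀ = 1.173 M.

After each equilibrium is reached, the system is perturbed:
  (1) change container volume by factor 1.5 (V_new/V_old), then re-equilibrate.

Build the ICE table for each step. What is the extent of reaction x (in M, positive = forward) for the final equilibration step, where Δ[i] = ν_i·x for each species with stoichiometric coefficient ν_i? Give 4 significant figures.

Q₀ = 19.08 vs Keq = 8.2580e+04 ⇒ Q<K, forward
Step 1:
                    E           B           G           C
  I            0.4914     0.05695     0.09372       1.173
  C           -0.1706    -0.05686     0.05686      0.1137
  E            0.3208  9.1422e-05      0.1506       1.287
  solve Keq expr → x = 0.05686; check Q = 8.2580e+04
Then change container volume by factor 1.5 (V_new/V_old).
Step 2:
                    E           B           G           C
  I            0.2139  6.0948e-05      0.1004      0.8578
  C        9.0951e-05  3.0317e-05 -3.0317e-05 -6.0634e-05
  E             0.214  9.1265e-05      0.1004      0.8578
  solve Keq expr → x = -3.0317e-05; check Q = 8.2580e+04

x = -3.0317e-05 M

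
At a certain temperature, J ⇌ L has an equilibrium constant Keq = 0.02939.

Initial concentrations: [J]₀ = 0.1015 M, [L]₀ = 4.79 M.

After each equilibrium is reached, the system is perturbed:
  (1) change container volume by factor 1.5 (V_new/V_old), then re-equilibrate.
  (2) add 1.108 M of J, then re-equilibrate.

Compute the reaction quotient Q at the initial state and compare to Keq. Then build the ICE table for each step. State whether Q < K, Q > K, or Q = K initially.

Q₀ = 47.19; Q > K (proceeds reverse)

Q₀ = 47.19 vs Keq = 0.02939 ⇒ Q>K, reverse
Step 1:
                    J           L
  I            0.1015        4.79
  C              4.65       -4.65
  E             4.752      0.1397
  solve Keq expr → x = -4.65; check Q = 0.02939
Then change container volume by factor 1.5 (V_new/V_old).
Step 2:
                    J           L
  I             3.168      0.0931
  C                 0           0
  E             3.168      0.0931
  solve Keq expr → x = 0; check Q = 0.02939
Then add 1.108 M of J.
Step 3:
                    J           L
  I             4.276      0.0931
  C          -0.03163     0.03163
  E             4.244      0.1247
  solve Keq expr → x = 0.03163; check Q = 0.02939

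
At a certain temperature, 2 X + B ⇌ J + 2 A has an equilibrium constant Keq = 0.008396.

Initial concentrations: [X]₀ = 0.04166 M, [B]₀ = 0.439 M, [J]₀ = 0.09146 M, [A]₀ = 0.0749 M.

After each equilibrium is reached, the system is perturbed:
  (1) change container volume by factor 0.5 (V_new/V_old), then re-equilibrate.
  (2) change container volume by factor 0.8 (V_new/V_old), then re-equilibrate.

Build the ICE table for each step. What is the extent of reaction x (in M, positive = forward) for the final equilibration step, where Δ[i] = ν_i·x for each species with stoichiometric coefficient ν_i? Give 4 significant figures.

Q₀ = 0.6734 vs Keq = 0.008396 ⇒ Q>K, reverse
Step 1:
                    X           B           J           A
  init        0.04166       0.439     0.09146      0.0749
  Δ           0.05202     0.02601    -0.02601    -0.05202
  eq          0.09368       0.465     0.06545     0.02288
  solve Keq expr → x = -0.02601; check Q = 0.008396
Then change container volume by factor 0.5 (V_new/V_old).
Step 2:
                    X           B           J           A
  init         0.1874        0.93      0.1309     0.04576
  Δ                 0           0           0           0
  eq           0.1874        0.93      0.1309     0.04576
  solve Keq expr → x = 0; check Q = 0.008396
Then change container volume by factor 0.8 (V_new/V_old).
Step 3:
                    X           B           J           A
  init         0.2342       1.163      0.1636      0.0572
  Δ                 0           0           0           0
  eq           0.2342       1.163      0.1636      0.0572
  solve Keq expr → x = 0; check Q = 0.008396

x = 0 M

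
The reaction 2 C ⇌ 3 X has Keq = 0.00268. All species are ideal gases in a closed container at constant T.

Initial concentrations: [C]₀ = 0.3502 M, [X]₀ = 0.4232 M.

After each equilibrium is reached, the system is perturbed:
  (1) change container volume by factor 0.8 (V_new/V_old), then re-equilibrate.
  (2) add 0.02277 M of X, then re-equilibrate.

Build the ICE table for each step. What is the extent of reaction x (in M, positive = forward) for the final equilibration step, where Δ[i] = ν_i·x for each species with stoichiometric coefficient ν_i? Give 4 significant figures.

x = -0.007102 M

Q₀ = 0.618 vs Keq = 0.00268 ⇒ Q>K, reverse
Step 1:
                  C         X
  Initial    0.3502    0.4232
  Change     0.2186   -0.3278
  Equil      0.5688   0.09535
  solve Keq expr → x = -0.1093; check Q = 0.00268
Then change container volume by factor 0.8 (V_new/V_old).
Step 2:
                  C         X
  Initial     0.711    0.1192
  Change   0.005328 -0.007992
  Equil      0.7163    0.1112
  solve Keq expr → x = -0.002664; check Q = 0.00268
Then add 0.02277 M of X.
Step 3:
                  C         X
  Initial    0.7163     0.134
  Change     0.0142   -0.0213
  Equil      0.7305    0.1127
  solve Keq expr → x = -0.007102; check Q = 0.00268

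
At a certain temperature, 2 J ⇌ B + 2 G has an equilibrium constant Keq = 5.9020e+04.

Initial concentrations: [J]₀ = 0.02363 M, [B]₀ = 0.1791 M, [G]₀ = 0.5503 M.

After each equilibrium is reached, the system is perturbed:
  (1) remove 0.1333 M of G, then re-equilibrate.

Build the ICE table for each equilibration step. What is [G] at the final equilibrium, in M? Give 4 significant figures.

[G]_eq = 0.4398 M

Q₀ = 97.13 vs Keq = 5.9020e+04 ⇒ Q<K, forward
Step 1:
                  J         B         G
  init      0.02363    0.1791    0.5503
  Δ         -0.0226    0.0113    0.0226
  eq       0.001029    0.1904    0.5729
  solve Keq expr → x = 0.0113; check Q = 5.9020e+04
Then remove 0.1333 M of G.
Step 2:
                  J         B         G
  init     0.001029    0.1904    0.4396
  Δ       -2.3875e-04 1.1937e-04 2.3875e-04
  eq      7.9025e-04    0.1905    0.4398
  solve Keq expr → x = 1.1937e-04; check Q = 5.9020e+04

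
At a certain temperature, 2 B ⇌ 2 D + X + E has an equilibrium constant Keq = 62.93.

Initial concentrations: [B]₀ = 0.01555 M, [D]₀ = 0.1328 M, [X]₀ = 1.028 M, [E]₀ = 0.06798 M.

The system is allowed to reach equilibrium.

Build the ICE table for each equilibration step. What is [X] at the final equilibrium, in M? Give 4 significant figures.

[X]_eq = 1.033 M

Q₀ = 5.097 vs Keq = 62.93 ⇒ Q<K, forward
Step 1:
                  B         D         X         E
  init      0.01555    0.1328     1.028   0.06798
  Δ        -0.01058   0.01058  0.005288  0.005288
  eq       0.004973    0.1434     1.033   0.07327
  solve Keq expr → x = 0.005288; check Q = 62.93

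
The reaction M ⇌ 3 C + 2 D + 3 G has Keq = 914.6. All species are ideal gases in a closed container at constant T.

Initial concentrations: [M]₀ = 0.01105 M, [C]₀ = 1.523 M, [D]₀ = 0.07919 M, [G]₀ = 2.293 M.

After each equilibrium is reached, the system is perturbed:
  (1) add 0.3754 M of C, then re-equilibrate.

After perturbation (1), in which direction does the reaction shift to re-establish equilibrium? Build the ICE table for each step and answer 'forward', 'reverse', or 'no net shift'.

Direction: reverse

Q₀ = 24.17 vs Keq = 914.6 ⇒ Q<K, forward
Step 1:
                   M          C          D          G
  I          0.01105      1.523    0.07919      2.293
  C         -0.01053    0.03159    0.02106    0.03159
  E       5.1863e-04      1.555     0.1003      2.325
  solve Keq expr → x = 0.01053; check Q = 914.6
Then add 0.3754 M of C.
Step 2:
                   M          C          D          G
  I       5.1863e-04       1.93     0.1003      2.325
  C       4.5216e-04  -0.001356 -9.0432e-04  -0.001356
  E       9.7079e-04      1.929    0.09935      2.323
  solve Keq expr → x = -4.5216e-04; check Q = 914.6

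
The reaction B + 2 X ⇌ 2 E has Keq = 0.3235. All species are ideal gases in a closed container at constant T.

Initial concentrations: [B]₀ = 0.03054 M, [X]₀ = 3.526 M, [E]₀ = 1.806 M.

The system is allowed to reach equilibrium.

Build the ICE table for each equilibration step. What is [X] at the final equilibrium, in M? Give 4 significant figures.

Q₀ = 8.59 vs Keq = 0.3235 ⇒ Q>K, reverse
Step 1:
                  B         X         E
  init      0.03054     3.526     1.806
  Δ          0.2696    0.5392   -0.5392
  eq         0.3002     4.065     1.267
  solve Keq expr → x = -0.2696; check Q = 0.3235

[X]_eq = 4.065 M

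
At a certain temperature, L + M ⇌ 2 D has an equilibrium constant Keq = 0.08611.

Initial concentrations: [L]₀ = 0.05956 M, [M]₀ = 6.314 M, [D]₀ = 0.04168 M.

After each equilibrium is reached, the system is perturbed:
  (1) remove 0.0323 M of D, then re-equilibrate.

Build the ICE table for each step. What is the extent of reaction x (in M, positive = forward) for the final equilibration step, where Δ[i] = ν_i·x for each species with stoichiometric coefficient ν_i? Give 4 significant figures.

Q₀ = 0.00462 vs Keq = 0.08611 ⇒ Q<K, forward
Step 1:
                    L           M           D
  Initial     0.05956       6.314     0.04168
  Change     -0.03581    -0.03581     0.07163
  Equil       0.02375       6.278      0.1133
  solve Keq expr → x = 0.03581; check Q = 0.08611
Then remove 0.0323 M of D.
Step 2:
                    L           M           D
  Initial     0.02375       6.278     0.08101
  Change    -0.007019   -0.007019     0.01404
  Equil       0.01673       6.271     0.09504
  solve Keq expr → x = 0.007019; check Q = 0.08611

x = 0.007019 M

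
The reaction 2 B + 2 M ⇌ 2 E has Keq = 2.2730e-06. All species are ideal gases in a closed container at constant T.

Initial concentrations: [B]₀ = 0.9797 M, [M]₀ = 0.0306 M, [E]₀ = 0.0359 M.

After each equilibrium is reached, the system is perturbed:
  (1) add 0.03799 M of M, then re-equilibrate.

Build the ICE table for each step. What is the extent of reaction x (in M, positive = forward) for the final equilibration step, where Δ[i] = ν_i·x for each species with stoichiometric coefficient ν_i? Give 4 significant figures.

x = 2.9033e-05 M

Q₀ = 1.434 vs Keq = 2.2730e-06 ⇒ Q>K, reverse
Step 1:
                  B         M         E
  init       0.9797    0.0306    0.0359
  Δ          0.0358    0.0358   -0.0358
  eq          1.015    0.0664 1.0166e-04
  solve Keq expr → x = -0.0179; check Q = 2.2730e-06
Then add 0.03799 M of M.
Step 2:
                  B         M         E
  init        1.015    0.1044 1.0166e-04
  Δ       -5.8065e-05 -5.8065e-05 5.8065e-05
  eq          1.015    0.1043 1.5972e-04
  solve Keq expr → x = 2.9033e-05; check Q = 2.2730e-06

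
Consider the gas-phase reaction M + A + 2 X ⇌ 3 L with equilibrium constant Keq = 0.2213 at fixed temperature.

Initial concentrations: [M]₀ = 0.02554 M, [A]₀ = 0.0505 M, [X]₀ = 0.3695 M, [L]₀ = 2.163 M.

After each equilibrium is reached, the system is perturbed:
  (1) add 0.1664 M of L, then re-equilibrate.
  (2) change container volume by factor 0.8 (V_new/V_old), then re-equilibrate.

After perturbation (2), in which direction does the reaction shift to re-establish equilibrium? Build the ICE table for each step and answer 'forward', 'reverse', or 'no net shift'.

Direction: forward

Q₀ = 5.7468e+04 vs Keq = 0.2213 ⇒ Q>K, reverse
Step 1:
                  M         A         X         L
  Initial   0.02554    0.0505    0.3695     2.163
  Change     0.5413    0.5413     1.083    -1.624
  Equil      0.5669    0.5918     1.452     0.539
  solve Keq expr → x = -0.5413; check Q = 0.2213
Then add 0.1664 M of L.
Step 2:
                  M         A         X         L
  Initial    0.5669    0.5918     1.452    0.7054
  Change    0.04033   0.04033   0.08065    -0.121
  Equil      0.6072    0.6322     1.533    0.5844
  solve Keq expr → x = -0.04033; check Q = 0.2213
Then change container volume by factor 0.8 (V_new/V_old).
Step 3:
                  M         A         X         L
  Initial     0.759    0.7902     1.916    0.7305
  Change   -0.01336  -0.01336  -0.02672   0.04008
  Equil      0.7456    0.7768     1.889    0.7706
  solve Keq expr → x = 0.01336; check Q = 0.2213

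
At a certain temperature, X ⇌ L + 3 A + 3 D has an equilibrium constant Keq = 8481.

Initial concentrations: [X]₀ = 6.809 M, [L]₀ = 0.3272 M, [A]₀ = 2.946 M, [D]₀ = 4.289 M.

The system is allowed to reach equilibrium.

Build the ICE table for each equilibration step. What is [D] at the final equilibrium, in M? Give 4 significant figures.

Q₀ = 96.94 vs Keq = 8481 ⇒ Q<K, forward
Step 1:
                  X         L         A         D
  Initial     6.809    0.3272     2.946     4.289
  Change    -0.7972    0.7972     2.392     2.392
  Equil       6.012     1.124     5.338     6.681
  solve Keq expr → x = 0.7972; check Q = 8481

[D]_eq = 6.681 M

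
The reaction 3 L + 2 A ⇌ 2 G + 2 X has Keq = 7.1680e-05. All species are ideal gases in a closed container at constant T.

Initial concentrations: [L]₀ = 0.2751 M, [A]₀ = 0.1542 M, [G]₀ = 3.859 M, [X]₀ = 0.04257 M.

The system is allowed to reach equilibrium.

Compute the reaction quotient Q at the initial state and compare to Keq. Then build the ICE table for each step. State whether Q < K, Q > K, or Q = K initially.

Q₀ = 54.52; Q > K (proceeds reverse)

Q₀ = 54.52 vs Keq = 7.1680e-05 ⇒ Q>K, reverse
Step 1:
                   L          A          G          X
  Initial     0.2751     0.1542      3.859    0.04257
  Change     0.06373    0.04248   -0.04248   -0.04248
  Equil       0.3388     0.1967      3.817 8.6053e-05
  solve Keq expr → x = -0.02124; check Q = 7.1680e-05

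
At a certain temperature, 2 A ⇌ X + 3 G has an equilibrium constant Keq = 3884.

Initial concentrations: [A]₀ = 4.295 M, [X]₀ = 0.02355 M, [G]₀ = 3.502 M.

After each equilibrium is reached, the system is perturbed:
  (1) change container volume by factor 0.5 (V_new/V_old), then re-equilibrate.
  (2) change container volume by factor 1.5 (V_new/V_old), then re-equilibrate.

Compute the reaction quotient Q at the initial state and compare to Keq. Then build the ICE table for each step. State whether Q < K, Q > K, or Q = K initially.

Q₀ = 0.05483; Q < K (proceeds forward)

Q₀ = 0.05483 vs Keq = 3884 ⇒ Q<K, forward
Step 1:
                    A           X           G
  I             4.295     0.02355       3.502
  C            -3.697       1.849       5.546
  E            0.5976       1.872       9.048
  solve Keq expr → x = 1.849; check Q = 3884
Then change container volume by factor 0.5 (V_new/V_old).
Step 2:
                    A           X           G
  I             1.195       3.745        18.1
  C            0.8302     -0.4151      -1.245
  E             2.025       3.329       16.85
  solve Keq expr → x = -0.4151; check Q = 3884
Then change container volume by factor 1.5 (V_new/V_old).
Step 3:
                    A           X           G
  I              1.35        2.22       11.23
  C           -0.3492      0.1746      0.5238
  E             1.001       2.394       11.76
  solve Keq expr → x = 0.1746; check Q = 3884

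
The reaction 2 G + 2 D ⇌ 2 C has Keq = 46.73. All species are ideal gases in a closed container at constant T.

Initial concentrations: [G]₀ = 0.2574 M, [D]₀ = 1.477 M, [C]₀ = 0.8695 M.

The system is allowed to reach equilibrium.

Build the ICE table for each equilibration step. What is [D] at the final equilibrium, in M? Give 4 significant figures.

[D]_eq = 1.331 M

Q₀ = 5.231 vs Keq = 46.73 ⇒ Q<K, forward
Step 1:
                  G         D         C
  I          0.2574     1.477    0.8695
  C         -0.1458   -0.1458    0.1458
  E          0.1116     1.331     1.015
  solve Keq expr → x = 0.07291; check Q = 46.73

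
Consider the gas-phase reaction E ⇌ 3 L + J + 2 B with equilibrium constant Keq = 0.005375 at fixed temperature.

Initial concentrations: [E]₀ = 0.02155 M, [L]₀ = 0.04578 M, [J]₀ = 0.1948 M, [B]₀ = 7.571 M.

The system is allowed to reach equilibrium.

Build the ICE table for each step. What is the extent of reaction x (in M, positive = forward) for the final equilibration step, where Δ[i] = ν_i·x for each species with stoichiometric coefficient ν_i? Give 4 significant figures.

Q₀ = 0.04971 vs Keq = 0.005375 ⇒ Q>K, reverse
Step 1:
                    E           L           J           B
  init        0.02155     0.04578      0.1948       7.571
  Δ          0.007151    -0.02145   -0.007151     -0.0143
  eq           0.0287     0.02433      0.1876       7.557
  solve Keq expr → x = -0.007151; check Q = 0.005375

x = -0.007151 M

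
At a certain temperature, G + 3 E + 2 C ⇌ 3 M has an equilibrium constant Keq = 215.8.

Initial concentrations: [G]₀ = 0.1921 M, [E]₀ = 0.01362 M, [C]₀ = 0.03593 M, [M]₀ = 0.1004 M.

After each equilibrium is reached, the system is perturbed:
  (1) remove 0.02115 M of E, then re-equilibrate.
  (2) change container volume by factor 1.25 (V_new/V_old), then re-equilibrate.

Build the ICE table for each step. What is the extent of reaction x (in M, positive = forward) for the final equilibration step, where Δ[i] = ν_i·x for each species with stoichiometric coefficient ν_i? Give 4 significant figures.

Q₀ = 1.6152e+06 vs Keq = 215.8 ⇒ Q>K, reverse
Step 1:
                  G         E         C         M
  init       0.1921   0.01362   0.03593    0.1004
  Δ         0.01882   0.05646   0.03764  -0.05646
  eq         0.2109   0.07008   0.07357   0.04394
  solve Keq expr → x = -0.01882; check Q = 215.8
Then remove 0.02115 M of E.
Step 2:
                  G         E         C         M
  init       0.2109   0.04893   0.07357   0.04394
  Δ        0.002381  0.007143  0.004762 -0.007143
  eq         0.2133   0.05608   0.07833   0.03679
  solve Keq expr → x = -0.002381; check Q = 215.8
Then change container volume by factor 1.25 (V_new/V_old).
Step 3:
                  G         E         C         M
  init       0.1706   0.04486   0.06267   0.02943
  Δ        0.001141  0.003422  0.002281 -0.003422
  eq         0.1718   0.04828   0.06495   0.02601
  solve Keq expr → x = -0.001141; check Q = 215.8

x = -0.001141 M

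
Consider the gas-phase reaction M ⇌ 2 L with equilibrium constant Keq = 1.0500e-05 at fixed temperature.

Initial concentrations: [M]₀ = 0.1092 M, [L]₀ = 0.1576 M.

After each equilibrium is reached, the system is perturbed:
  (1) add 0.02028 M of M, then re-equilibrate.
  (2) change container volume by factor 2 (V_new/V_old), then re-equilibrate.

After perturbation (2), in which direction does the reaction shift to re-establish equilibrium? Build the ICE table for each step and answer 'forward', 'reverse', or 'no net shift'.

Direction: forward

Q₀ = 0.2275 vs Keq = 1.0500e-05 ⇒ Q>K, reverse
Step 1:
                    M           L
  I            0.1092      0.1576
  C            0.0781     -0.1562
  E            0.1873    0.001402
  solve Keq expr → x = -0.0781; check Q = 1.0500e-05
Then add 0.02028 M of M.
Step 2:
                    M           L
  I            0.2076    0.001402
  C       -3.6920e-05  7.3839e-05
  E            0.2075    0.001476
  solve Keq expr → x = 3.6920e-05; check Q = 1.0500e-05
Then change container volume by factor 2 (V_new/V_old).
Step 3:
                    M           L
  I            0.1038  7.3810e-04
  C       -1.5248e-04  3.0497e-04
  E            0.1036    0.001043
  solve Keq expr → x = 1.5248e-04; check Q = 1.0500e-05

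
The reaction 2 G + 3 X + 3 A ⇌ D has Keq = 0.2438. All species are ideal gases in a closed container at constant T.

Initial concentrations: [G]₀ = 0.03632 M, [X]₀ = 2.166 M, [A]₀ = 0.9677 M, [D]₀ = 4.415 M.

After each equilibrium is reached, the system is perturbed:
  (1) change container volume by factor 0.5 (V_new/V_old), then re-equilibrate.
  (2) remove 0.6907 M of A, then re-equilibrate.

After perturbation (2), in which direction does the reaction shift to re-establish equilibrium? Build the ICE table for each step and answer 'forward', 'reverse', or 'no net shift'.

Q₀ = 363.4 vs Keq = 0.2438 ⇒ Q>K, reverse
Step 1:
                    G           X           A           D
  Initial     0.03632       2.166      0.9677       4.415
  Change       0.4118      0.6177      0.6177     -0.2059
  Equil        0.4481       2.784       1.585       4.209
  solve Keq expr → x = -0.2059; check Q = 0.2438
Then change container volume by factor 0.5 (V_new/V_old).
Step 2:
                    G           X           A           D
  Initial      0.8963       5.567       3.171       8.418
  Change      -0.6955      -1.043      -1.043      0.3477
  Equil        0.2008       4.524       2.128       8.766
  solve Keq expr → x = 0.3477; check Q = 0.2438
Then remove 0.6907 M of A.
Step 3:
                    G           X           A           D
  Initial      0.2008       4.524       1.437       8.766
  Change      0.09694      0.1454      0.1454    -0.04847
  Equil        0.2977        4.67       1.582       8.717
  solve Keq expr → x = -0.04847; check Q = 0.2438

Direction: reverse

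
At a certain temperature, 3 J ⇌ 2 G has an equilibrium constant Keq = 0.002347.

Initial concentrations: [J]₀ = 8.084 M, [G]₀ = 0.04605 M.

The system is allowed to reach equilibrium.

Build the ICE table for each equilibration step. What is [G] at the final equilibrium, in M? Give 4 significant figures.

Q₀ = 4.0140e-06 vs Keq = 0.002347 ⇒ Q<K, forward
Step 1:
                    J           G
  init          8.084     0.04605
  Δ            -1.234      0.8225
  eq             6.85      0.8686
  solve Keq expr → x = 0.4113; check Q = 0.002347

[G]_eq = 0.8686 M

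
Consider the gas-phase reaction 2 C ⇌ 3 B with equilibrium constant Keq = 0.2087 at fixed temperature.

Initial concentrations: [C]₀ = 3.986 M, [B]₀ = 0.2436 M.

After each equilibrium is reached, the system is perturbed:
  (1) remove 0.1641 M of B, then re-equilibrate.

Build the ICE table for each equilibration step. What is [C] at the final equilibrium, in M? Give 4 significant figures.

[C]_eq = 3.183 M

Q₀ = 9.0982e-04 vs Keq = 0.2087 ⇒ Q<K, forward
Step 1:
                   C          B
  Initial      3.986     0.2436
  Change     -0.7099      1.065
  Equil        3.276      1.308
  solve Keq expr → x = 0.3549; check Q = 0.2087
Then remove 0.1641 M of B.
Step 2:
                   C          B
  Initial      3.276      1.144
  Change    -0.09284     0.1393
  Equil        3.183      1.284
  solve Keq expr → x = 0.04642; check Q = 0.2087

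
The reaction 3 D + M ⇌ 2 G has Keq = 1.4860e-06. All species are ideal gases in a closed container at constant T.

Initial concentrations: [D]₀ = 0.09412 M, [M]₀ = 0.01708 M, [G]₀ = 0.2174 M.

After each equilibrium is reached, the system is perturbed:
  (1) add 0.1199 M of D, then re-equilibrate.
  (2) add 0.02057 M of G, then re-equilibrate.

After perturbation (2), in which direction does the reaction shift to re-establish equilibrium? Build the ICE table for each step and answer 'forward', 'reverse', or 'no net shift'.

Direction: reverse

Q₀ = 3319 vs Keq = 1.4860e-06 ⇒ Q>K, reverse
Step 1:
                    D           M           G
  I           0.09412     0.01708      0.2174
  C            0.3259      0.1086     -0.2173
  E              0.42      0.1257  1.1767e-04
  solve Keq expr → x = -0.1086; check Q = 1.4860e-06
Then add 0.1199 M of D.
Step 2:
                    D           M           G
  I            0.5399      0.1257  1.1767e-04
  C       -8.0648e-05 -2.6883e-05  5.3765e-05
  E            0.5399      0.1257  1.7143e-04
  solve Keq expr → x = 2.6883e-05; check Q = 1.4860e-06
Then add 0.02057 M of G.
Step 3:
                    D           M           G
  I            0.5399      0.1257     0.02074
  C           0.03082     0.01027    -0.02055
  E            0.5707       0.136  1.9379e-04
  solve Keq expr → x = -0.01027; check Q = 1.4860e-06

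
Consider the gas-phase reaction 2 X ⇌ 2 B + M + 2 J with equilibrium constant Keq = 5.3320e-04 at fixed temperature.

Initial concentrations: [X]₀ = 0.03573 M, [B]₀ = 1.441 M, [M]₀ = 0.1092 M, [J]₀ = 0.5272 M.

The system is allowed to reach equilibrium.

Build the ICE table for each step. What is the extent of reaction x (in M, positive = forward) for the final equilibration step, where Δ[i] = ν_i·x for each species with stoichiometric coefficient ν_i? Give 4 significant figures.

Q₀ = 49.37 vs Keq = 5.3320e-04 ⇒ Q>K, reverse
Step 1:
                    X           B           M           J
  I           0.03573       1.441      0.1092      0.5272
  C            0.2179     -0.2179      -0.109     -0.2179
  E            0.2537       1.223  2.3975e-04      0.3093
  solve Keq expr → x = -0.109; check Q = 5.3320e-04

x = -0.109 M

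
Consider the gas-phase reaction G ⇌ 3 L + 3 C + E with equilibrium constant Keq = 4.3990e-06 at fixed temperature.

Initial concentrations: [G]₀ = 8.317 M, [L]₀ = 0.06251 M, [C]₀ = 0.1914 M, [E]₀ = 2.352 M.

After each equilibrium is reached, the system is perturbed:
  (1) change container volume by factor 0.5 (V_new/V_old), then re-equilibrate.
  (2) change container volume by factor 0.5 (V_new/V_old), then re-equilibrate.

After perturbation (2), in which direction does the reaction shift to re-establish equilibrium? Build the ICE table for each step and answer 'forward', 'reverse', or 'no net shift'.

Q₀ = 4.8433e-07 vs Keq = 4.3990e-06 ⇒ Q<K, forward
Step 1:
                   G          L          C          E
  init         8.317    0.06251     0.1914      2.352
  Δ          -0.0145    0.04349    0.04349     0.0145
  eq           8.303      0.106     0.2349      2.366
  solve Keq expr → x = 0.0145; check Q = 4.3990e-06
Then change container volume by factor 0.5 (V_new/V_old).
Step 2:
                   G          L          C          E
  init         16.61      0.212     0.4698      4.733
  Δ          0.04563    -0.1369    -0.1369   -0.04563
  eq           16.65     0.0751     0.3329      4.687
  solve Keq expr → x = -0.04563; check Q = 4.3990e-06
Then change container volume by factor 0.5 (V_new/V_old).
Step 3:
                   G          L          C          E
  init          33.3     0.1502     0.6658      9.375
  Δ          0.03517    -0.1055    -0.1055   -0.03517
  eq           33.34     0.0447     0.5603       9.34
  solve Keq expr → x = -0.03517; check Q = 4.3990e-06

Direction: reverse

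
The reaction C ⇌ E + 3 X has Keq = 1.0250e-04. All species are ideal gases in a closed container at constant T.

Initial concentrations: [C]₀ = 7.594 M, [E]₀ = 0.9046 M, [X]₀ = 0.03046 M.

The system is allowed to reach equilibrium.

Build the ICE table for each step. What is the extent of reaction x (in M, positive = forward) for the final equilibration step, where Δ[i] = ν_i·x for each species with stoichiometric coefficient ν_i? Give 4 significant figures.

x = 0.02128 M

Q₀ = 3.3665e-06 vs Keq = 1.0250e-04 ⇒ Q<K, forward
Step 1:
                  C         E         X
  Initial     7.594    0.9046   0.03046
  Change   -0.02128   0.02128   0.06383
  Equil       7.573    0.9259   0.09429
  solve Keq expr → x = 0.02128; check Q = 1.0250e-04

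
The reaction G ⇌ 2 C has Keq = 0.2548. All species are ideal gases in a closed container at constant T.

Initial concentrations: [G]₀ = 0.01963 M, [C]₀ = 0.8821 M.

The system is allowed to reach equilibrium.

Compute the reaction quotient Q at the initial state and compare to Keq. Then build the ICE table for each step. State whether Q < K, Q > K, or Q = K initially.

Q₀ = 39.64 vs Keq = 0.2548 ⇒ Q>K, reverse
Step 1:
                    G           C
  init        0.01963      0.8821
  Δ            0.2987     -0.5973
  eq           0.3183      0.2848
  solve Keq expr → x = -0.2987; check Q = 0.2548

Q₀ = 39.64; Q > K (proceeds reverse)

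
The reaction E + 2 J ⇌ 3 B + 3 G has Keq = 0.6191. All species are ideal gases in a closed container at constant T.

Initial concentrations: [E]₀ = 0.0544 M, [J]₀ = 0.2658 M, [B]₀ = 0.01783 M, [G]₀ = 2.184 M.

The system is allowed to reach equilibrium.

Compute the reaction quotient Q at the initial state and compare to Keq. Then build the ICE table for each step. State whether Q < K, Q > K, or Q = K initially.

Q₀ = 0.01536 vs Keq = 0.6191 ⇒ Q<K, forward
Step 1:
                  E         J         B         G
  I          0.0544    0.2658   0.01783     2.184
  C         -0.0115  -0.02301   0.03451   0.03451
  E          0.0429    0.2428   0.05234     2.219
  solve Keq expr → x = 0.0115; check Q = 0.6191

Q₀ = 0.01536; Q < K (proceeds forward)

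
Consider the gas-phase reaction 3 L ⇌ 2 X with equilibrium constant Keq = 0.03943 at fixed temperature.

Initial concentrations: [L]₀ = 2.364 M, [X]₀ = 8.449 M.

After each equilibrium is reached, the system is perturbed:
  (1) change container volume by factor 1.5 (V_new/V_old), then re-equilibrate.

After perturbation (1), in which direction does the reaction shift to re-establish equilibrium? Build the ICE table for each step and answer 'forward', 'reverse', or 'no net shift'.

Direction: reverse

Q₀ = 5.403 vs Keq = 0.03943 ⇒ Q>K, reverse
Step 1:
                  L         X
  I           2.364     8.449
  C           5.767    -3.845
  E           8.131     4.604
  solve Keq expr → x = -1.922; check Q = 0.03943
Then change container volume by factor 1.5 (V_new/V_old).
Step 2:
                  L         X
  I           5.421     3.069
  C          0.4102   -0.2735
  E           5.831     2.796
  solve Keq expr → x = -0.1367; check Q = 0.03943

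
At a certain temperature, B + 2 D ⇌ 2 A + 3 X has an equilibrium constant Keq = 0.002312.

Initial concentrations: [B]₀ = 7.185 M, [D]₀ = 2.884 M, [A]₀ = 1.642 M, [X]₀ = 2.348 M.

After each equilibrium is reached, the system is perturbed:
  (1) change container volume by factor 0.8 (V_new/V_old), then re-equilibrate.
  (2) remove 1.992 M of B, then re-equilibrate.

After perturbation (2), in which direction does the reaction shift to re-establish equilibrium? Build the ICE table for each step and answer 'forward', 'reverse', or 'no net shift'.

Q₀ = 0.584 vs Keq = 0.002312 ⇒ Q>K, reverse
Step 1:
                   B          D          A          X
  init         7.185      2.884      1.642      2.348
  Δ           0.4964     0.9928    -0.9928     -1.489
  eq           7.681      3.877     0.6492     0.8588
  solve Keq expr → x = -0.4964; check Q = 0.002312
Then change container volume by factor 0.8 (V_new/V_old).
Step 2:
                   B          D          A          X
  init         9.602      4.846     0.8115      1.073
  Δ          0.03015    0.06029   -0.06029   -0.09044
  eq           9.632      4.906     0.7512      0.983
  solve Keq expr → x = -0.03015; check Q = 0.002312
Then remove 1.992 M of B.
Step 3:
                   B          D          A          X
  init          7.64      4.906     0.7512      0.983
  Δ          0.01472    0.02943   -0.02943   -0.04415
  eq           7.655      4.936     0.7218     0.9389
  solve Keq expr → x = -0.01472; check Q = 0.002312

Direction: reverse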